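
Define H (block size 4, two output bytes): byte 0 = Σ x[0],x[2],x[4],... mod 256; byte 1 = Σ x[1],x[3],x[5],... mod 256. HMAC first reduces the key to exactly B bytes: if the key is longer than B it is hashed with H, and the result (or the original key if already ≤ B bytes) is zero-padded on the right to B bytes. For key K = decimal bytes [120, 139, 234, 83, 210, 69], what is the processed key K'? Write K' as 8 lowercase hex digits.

34230000

|K| = 6 > B = 4, so first hash the key.
H(K): even-index sum = 564 mod 256 = 52; odd-index sum = 291 mod 256 = 35 → 34 23.
Zero-pad H(K) = 34 23 to 4 bytes: K' = 34 23 00 00.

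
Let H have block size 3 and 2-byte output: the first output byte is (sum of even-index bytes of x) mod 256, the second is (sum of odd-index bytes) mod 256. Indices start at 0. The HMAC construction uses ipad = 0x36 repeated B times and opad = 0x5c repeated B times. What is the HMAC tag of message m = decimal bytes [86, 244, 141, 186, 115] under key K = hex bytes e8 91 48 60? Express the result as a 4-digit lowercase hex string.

Key hex bytes e8 91 48 60 is 4 bytes > B = 3, so hash it first: H(key) = 30 f1, then zero-pad to 3 bytes: K' = 30 f1 00.
K' ⊕ ipad = 06 c7 36.  K' ⊕ opad = 6c ad 5c.
Inner input = (K'⊕ipad) ∥ m = 06 c7 36 ∥ 56 f4 8d ba 73.
Inner hash: even-index sum = 490 mod 256 = 234; odd-index sum = 541 mod 256 = 29 → ea 1d.
Outer input = (K'⊕opad) ∥ inner = 6c ad 5c ∥ ea 1d.
Outer hash (tag): even-index sum = 229 mod 256 = 229; odd-index sum = 407 mod 256 = 151 → e5 97.

e597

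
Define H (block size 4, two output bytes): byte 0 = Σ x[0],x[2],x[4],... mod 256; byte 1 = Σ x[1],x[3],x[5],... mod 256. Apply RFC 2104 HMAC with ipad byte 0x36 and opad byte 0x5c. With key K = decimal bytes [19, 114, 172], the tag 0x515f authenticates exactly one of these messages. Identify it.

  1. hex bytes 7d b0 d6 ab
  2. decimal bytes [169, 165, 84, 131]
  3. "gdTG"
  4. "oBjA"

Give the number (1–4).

Key decimal bytes [19, 114, 172] = 13 72 ac is 3 bytes ≤ B = 4; zero-pad to 4 bytes: K' = 13 72 ac 00.
K' ⊕ ipad = 25 44 9a 36; K' ⊕ opad = 4f 2e f0 5c.
m1: inner = H(25 44 9a 36 7d b0 d6 ab) = 12 d5; tag = H(4f 2e f0 5c 12 d5) = 515f ← matches
m2: inner = H(25 44 9a 36 a9 a5 54 83) = bc a2; tag = H(4f 2e f0 5c bc a2) = fb2c
m3: inner = H(25 44 9a 36 67 64 54 47) = 7a 25; tag = H(4f 2e f0 5c 7a 25) = b9af
m4: inner = H(25 44 9a 36 6f 42 6a 41) = 98 fd; tag = H(4f 2e f0 5c 98 fd) = d787

1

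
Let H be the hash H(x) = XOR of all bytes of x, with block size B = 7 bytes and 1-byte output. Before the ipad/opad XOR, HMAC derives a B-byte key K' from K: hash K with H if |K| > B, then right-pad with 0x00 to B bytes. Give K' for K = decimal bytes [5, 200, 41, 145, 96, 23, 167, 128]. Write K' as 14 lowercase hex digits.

25000000000000

|K| = 8 > B = 7, so first hash the key.
H(K): XOR 05⊕c8⊕29⊕91⊕60⊕17⊕a7⊕80 = 25.
Zero-pad H(K) = 25 to 7 bytes: K' = 25 00 00 00 00 00 00.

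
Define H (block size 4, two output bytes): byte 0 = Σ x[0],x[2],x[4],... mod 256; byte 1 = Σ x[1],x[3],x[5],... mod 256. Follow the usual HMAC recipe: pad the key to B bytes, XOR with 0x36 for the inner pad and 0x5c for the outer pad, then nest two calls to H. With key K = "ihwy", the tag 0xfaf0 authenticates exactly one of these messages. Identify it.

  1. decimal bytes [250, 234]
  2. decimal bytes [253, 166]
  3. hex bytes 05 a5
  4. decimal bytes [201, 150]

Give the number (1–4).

1

Key "ihwy" = 69 68 77 79 is exactly B = 4 bytes: K' = 69 68 77 79.
K' ⊕ ipad = 5f 5e 41 4f; K' ⊕ opad = 35 34 2b 25.
m1: inner = H(5f 5e 41 4f fa ea) = 9a 97; tag = H(35 34 2b 25 9a 97) = faf0 ← matches
m2: inner = H(5f 5e 41 4f fd a6) = 9d 53; tag = H(35 34 2b 25 9d 53) = fdac
m3: inner = H(5f 5e 41 4f 05 a5) = a5 52; tag = H(35 34 2b 25 a5 52) = 05ab
m4: inner = H(5f 5e 41 4f c9 96) = 69 43; tag = H(35 34 2b 25 69 43) = c99c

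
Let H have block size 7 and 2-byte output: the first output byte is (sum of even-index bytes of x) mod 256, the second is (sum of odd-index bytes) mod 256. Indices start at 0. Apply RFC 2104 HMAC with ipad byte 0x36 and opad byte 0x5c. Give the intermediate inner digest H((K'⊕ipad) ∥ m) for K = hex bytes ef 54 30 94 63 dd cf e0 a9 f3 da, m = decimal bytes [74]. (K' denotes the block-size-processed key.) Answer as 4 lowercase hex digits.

Key hex bytes ef 54 30 94 63 dd cf e0 a9 f3 da is 11 bytes > B = 7, so hash it first: H(key) = d4 98, then zero-pad to 7 bytes: K' = d4 98 00 00 00 00 00.
K' ⊕ ipad = e2 ae 36 36 36 36 36.
Inner input = e2 ae 36 36 36 36 36 ∥ 4a.
Inner hash: even-index sum = 388 mod 256 = 132; odd-index sum = 356 mod 256 = 100 → 84 64.

8464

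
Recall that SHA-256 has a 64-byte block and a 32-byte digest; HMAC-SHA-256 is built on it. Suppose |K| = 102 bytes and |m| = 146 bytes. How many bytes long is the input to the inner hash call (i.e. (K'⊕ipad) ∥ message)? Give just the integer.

Key is 102 > 64 bytes, so it is hashed to 32 bytes then zero-padded to 64: |K'| = 64.
Inner input = (K'⊕ipad) ∥ m → 64 + 146 = 210 bytes.

210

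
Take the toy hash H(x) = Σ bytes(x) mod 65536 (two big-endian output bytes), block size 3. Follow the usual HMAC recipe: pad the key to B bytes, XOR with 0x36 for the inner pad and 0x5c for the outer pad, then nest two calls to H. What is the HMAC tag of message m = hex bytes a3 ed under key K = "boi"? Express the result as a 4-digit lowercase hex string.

Key "boi" = 62 6f 69 is exactly B = 3 bytes: K' = 62 6f 69.
K' ⊕ ipad = 54 59 5f.  K' ⊕ opad = 3e 33 35.
Inner input = (K'⊕ipad) ∥ m = 54 59 5f ∥ a3 ed.
Inner hash: sum = 84+89+95+163+237 = 668 → 02 9c.
Outer input = (K'⊕opad) ∥ inner = 3e 33 35 ∥ 02 9c.
Outer hash (tag): sum = 62+51+53+2+156 = 324 → 01 44.

0144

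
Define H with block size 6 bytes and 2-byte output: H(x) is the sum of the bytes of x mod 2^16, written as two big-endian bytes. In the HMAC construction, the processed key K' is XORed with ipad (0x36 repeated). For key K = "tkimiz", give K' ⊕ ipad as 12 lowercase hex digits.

425d5f5b5f4c

Key "tkimiz" = 74 6b 69 6d 69 7a is exactly B = 6 bytes: K' = 74 6b 69 6d 69 7a.
XOR each byte with 0x36: 74⊕36=42, 6b⊕36=5d, 69⊕36=5f, 6d⊕36=5b, 69⊕36=5f, 7a⊕36=4c.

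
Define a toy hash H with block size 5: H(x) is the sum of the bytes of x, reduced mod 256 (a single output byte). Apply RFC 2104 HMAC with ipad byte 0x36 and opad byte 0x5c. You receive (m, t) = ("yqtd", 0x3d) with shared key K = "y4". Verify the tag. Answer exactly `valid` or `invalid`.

invalid

Key "y4" = 79 34 is 2 bytes ≤ B = 5; zero-pad to 5 bytes: K' = 79 34 00 00 00.
K' ⊕ ipad = 4f 02 36 36 36; K' ⊕ opad = 25 68 5c 5c 5c.
Inner hash: sum = 79+2+54+54+54+121+113+116+100 = 693; mod 256 = 181 → b5.
Outer hash (recomputed tag): sum = 37+104+92+92+92+181 = 598; mod 256 = 86 → 56.
Recomputed tag = 56; claimed = 3d → mismatch.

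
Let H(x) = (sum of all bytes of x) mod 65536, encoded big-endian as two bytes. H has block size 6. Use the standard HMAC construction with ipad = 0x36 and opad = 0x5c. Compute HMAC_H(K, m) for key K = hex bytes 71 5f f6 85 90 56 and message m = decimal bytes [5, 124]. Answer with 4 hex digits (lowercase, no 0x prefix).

0336

Key hex bytes 71 5f f6 85 90 56 is exactly B = 6 bytes: K' = 71 5f f6 85 90 56.
K' ⊕ ipad = 47 69 c0 b3 a6 60.  K' ⊕ opad = 2d 03 aa d9 cc 0a.
Inner input = (K'⊕ipad) ∥ m = 47 69 c0 b3 a6 60 ∥ 05 7c.
Inner hash: sum = 71+105+192+179+166+96+5+124 = 938 → 03 aa.
Outer input = (K'⊕opad) ∥ inner = 2d 03 aa d9 cc 0a ∥ 03 aa.
Outer hash (tag): sum = 45+3+170+217+204+10+3+170 = 822 → 03 36.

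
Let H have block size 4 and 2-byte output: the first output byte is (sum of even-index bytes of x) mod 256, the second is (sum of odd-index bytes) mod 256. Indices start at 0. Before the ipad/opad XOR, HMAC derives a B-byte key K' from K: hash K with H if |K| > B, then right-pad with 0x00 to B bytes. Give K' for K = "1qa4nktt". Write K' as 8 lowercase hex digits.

|K| = 8 > B = 4, so first hash the key.
H(K): even-index sum = 372 mod 256 = 116; odd-index sum = 388 mod 256 = 132 → 74 84.
Zero-pad H(K) = 74 84 to 4 bytes: K' = 74 84 00 00.

74840000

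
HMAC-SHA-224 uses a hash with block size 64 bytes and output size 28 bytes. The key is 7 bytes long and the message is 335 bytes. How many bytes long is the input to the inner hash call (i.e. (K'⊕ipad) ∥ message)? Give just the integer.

399

Key is 7 ≤ 64 bytes, zero-padded: |K'| = 64.
Inner input = (K'⊕ipad) ∥ m → 64 + 335 = 399 bytes.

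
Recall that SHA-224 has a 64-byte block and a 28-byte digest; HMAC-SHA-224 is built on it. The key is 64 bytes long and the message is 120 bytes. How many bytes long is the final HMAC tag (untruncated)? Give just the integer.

28

The tag is one SHA-224 digest: 28 bytes.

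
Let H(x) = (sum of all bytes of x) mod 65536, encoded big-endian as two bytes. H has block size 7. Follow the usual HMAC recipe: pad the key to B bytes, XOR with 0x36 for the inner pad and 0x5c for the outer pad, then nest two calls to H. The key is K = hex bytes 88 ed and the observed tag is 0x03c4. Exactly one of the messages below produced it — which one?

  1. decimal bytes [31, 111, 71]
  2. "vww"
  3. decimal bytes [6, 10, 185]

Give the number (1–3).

3

Key hex bytes 88 ed is 2 bytes ≤ B = 7; zero-pad to 7 bytes: K' = 88 ed 00 00 00 00 00.
K' ⊕ ipad = be db 36 36 36 36 36; K' ⊕ opad = d4 b1 5c 5c 5c 5c 5c.
m1: inner = H(be db 36 36 36 36 36 1f 6f 47) = 03 7c; tag = H(d4 b1 5c 5c 5c 5c 5c 03 7c) = 03d0
m2: inner = H(be db 36 36 36 36 36 76 77 77) = 04 0b; tag = H(d4 b1 5c 5c 5c 5c 5c 04 0b) = 0360
m3: inner = H(be db 36 36 36 36 36 06 0a b9) = 03 70; tag = H(d4 b1 5c 5c 5c 5c 5c 03 70) = 03c4 ← matches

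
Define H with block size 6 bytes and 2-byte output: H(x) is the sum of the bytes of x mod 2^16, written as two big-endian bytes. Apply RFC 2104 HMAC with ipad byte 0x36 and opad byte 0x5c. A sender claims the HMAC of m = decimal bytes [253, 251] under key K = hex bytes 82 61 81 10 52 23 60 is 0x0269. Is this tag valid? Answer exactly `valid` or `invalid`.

Key hex bytes 82 61 81 10 52 23 60 is 7 bytes > B = 6, so hash it first: H(key) = 02 49, then zero-pad to 6 bytes: K' = 02 49 00 00 00 00.
K' ⊕ ipad = 34 7f 36 36 36 36; K' ⊕ opad = 5e 15 5c 5c 5c 5c.
Inner hash: sum = 52+127+54+54+54+54+253+251 = 899 → 03 83.
Outer hash (recomputed tag): sum = 94+21+92+92+92+92+3+131 = 617 → 02 69.
Recomputed tag = 0269; claimed = 0269 → match.

valid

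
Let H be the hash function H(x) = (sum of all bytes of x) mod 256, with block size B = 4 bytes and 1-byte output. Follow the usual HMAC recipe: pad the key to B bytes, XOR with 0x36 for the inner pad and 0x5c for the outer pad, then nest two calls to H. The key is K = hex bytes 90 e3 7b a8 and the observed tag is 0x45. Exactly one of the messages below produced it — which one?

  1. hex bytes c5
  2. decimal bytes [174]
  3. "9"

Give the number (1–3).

3

Key hex bytes 90 e3 7b a8 is exactly B = 4 bytes: K' = 90 e3 7b a8.
K' ⊕ ipad = a6 d5 4d 9e; K' ⊕ opad = cc bf 27 f4.
m1: inner = H(a6 d5 4d 9e c5) = 2b; tag = H(cc bf 27 f4 2b) = d1
m2: inner = H(a6 d5 4d 9e ae) = 14; tag = H(cc bf 27 f4 14) = ba
m3: inner = H(a6 d5 4d 9e 39) = 9f; tag = H(cc bf 27 f4 9f) = 45 ← matches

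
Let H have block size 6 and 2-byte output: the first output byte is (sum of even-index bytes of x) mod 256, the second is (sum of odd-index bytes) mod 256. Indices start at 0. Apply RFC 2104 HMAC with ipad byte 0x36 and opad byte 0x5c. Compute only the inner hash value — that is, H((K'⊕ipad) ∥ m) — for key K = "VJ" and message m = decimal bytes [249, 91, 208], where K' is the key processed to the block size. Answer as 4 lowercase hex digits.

Key "VJ" = 56 4a is 2 bytes ≤ B = 6; zero-pad to 6 bytes: K' = 56 4a 00 00 00 00.
K' ⊕ ipad = 60 7c 36 36 36 36.
Inner input = 60 7c 36 36 36 36 ∥ f9 5b d0.
Inner hash: even-index sum = 661 mod 256 = 149; odd-index sum = 323 mod 256 = 67 → 95 43.

9543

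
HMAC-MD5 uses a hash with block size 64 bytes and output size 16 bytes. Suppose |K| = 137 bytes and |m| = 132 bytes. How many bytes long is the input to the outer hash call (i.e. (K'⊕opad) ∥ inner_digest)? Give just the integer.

Key is 137 > 64 bytes, so it is hashed to 16 bytes then zero-padded to 64: |K'| = 64.
Outer input = (K'⊕opad) ∥ H(inner) → 64 + 16 = 80 bytes.

80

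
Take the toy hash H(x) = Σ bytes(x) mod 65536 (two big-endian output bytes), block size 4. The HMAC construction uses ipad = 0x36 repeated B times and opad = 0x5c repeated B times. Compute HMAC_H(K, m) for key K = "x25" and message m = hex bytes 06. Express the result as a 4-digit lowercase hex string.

Key "x25" = 78 32 35 is 3 bytes ≤ B = 4; zero-pad to 4 bytes: K' = 78 32 35 00.
K' ⊕ ipad = 4e 04 03 36.  K' ⊕ opad = 24 6e 69 5c.
Inner input = (K'⊕ipad) ∥ m = 4e 04 03 36 ∥ 06.
Inner hash: sum = 78+4+3+54+6 = 145 → 00 91.
Outer input = (K'⊕opad) ∥ inner = 24 6e 69 5c ∥ 00 91.
Outer hash (tag): sum = 36+110+105+92+0+145 = 488 → 01 e8.

01e8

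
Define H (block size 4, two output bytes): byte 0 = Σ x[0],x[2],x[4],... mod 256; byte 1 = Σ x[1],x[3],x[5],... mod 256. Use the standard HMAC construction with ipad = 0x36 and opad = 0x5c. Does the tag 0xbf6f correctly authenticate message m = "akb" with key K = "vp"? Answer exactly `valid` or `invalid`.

valid

Key "vp" = 76 70 is 2 bytes ≤ B = 4; zero-pad to 4 bytes: K' = 76 70 00 00.
K' ⊕ ipad = 40 46 36 36; K' ⊕ opad = 2a 2c 5c 5c.
Inner hash: even-index sum = 313 mod 256 = 57; odd-index sum = 231 mod 256 = 231 → 39 e7.
Outer hash (recomputed tag): even-index sum = 191 mod 256 = 191; odd-index sum = 367 mod 256 = 111 → bf 6f.
Recomputed tag = bf6f; claimed = bf6f → match.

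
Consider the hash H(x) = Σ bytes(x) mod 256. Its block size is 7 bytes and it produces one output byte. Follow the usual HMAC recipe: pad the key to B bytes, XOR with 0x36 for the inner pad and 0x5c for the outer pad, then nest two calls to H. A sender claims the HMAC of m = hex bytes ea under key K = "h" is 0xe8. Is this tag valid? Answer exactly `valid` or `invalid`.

Key "h" = 68 is 1 byte ≤ B = 7; zero-pad to 7 bytes: K' = 68 00 00 00 00 00 00.
K' ⊕ ipad = 5e 36 36 36 36 36 36; K' ⊕ opad = 34 5c 5c 5c 5c 5c 5c.
Inner hash: sum = 94+54+54+54+54+54+54+234 = 652; mod 256 = 140 → 8c.
Outer hash (recomputed tag): sum = 52+92+92+92+92+92+92+140 = 744; mod 256 = 232 → e8.
Recomputed tag = e8; claimed = e8 → match.

valid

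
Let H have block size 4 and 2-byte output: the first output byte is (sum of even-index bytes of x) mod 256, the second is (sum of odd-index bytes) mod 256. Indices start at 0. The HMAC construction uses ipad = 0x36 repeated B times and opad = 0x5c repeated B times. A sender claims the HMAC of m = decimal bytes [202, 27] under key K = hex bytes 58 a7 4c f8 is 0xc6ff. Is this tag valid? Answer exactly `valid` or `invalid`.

invalid

Key hex bytes 58 a7 4c f8 is exactly B = 4 bytes: K' = 58 a7 4c f8.
K' ⊕ ipad = 6e 91 7a ce; K' ⊕ opad = 04 fb 10 a4.
Inner hash: even-index sum = 434 mod 256 = 178; odd-index sum = 378 mod 256 = 122 → b2 7a.
Outer hash (recomputed tag): even-index sum = 198 mod 256 = 198; odd-index sum = 537 mod 256 = 25 → c6 19.
Recomputed tag = c619; claimed = c6ff → mismatch.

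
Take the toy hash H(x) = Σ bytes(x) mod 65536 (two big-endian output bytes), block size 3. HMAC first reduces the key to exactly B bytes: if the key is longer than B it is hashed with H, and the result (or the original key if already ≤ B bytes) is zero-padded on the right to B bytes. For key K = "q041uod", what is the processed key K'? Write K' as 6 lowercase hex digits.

|K| = 7 > B = 3, so first hash the key.
H(K): sum = 113+48+52+49+117+111+100 = 590 → 02 4e.
Zero-pad H(K) = 02 4e to 3 bytes: K' = 02 4e 00.

024e00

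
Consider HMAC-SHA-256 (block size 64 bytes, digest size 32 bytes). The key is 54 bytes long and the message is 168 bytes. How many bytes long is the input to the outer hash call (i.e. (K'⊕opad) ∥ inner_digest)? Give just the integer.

96

Key is 54 ≤ 64 bytes, zero-padded: |K'| = 64.
Outer input = (K'⊕opad) ∥ H(inner) → 64 + 32 = 96 bytes.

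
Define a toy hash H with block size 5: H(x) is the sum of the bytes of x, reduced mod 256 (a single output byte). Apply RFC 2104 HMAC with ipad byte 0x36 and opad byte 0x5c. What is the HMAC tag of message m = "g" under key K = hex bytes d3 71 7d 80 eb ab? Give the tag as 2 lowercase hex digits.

1b

Key hex bytes d3 71 7d 80 eb ab is 6 bytes > B = 5, so hash it first: H(key) = d7, then zero-pad to 5 bytes: K' = d7 00 00 00 00.
K' ⊕ ipad = e1 36 36 36 36.  K' ⊕ opad = 8b 5c 5c 5c 5c.
Inner input = (K'⊕ipad) ∥ m = e1 36 36 36 36 ∥ 67.
Inner hash: sum = 225+54+54+54+54+103 = 544; mod 256 = 32 → 20.
Outer input = (K'⊕opad) ∥ inner = 8b 5c 5c 5c 5c ∥ 20.
Outer hash (tag): sum = 139+92+92+92+92+32 = 539; mod 256 = 27 → 1b.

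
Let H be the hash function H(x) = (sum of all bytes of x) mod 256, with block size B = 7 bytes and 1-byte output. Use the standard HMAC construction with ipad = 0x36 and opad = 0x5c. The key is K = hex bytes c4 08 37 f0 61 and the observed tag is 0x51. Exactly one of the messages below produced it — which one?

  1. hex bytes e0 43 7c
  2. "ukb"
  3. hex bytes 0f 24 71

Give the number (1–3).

1

Key hex bytes c4 08 37 f0 61 is 5 bytes ≤ B = 7; zero-pad to 7 bytes: K' = c4 08 37 f0 61 00 00.
K' ⊕ ipad = f2 3e 01 c6 57 36 36; K' ⊕ opad = 98 54 6b ac 3d 5c 5c.
m1: inner = H(f2 3e 01 c6 57 36 36 e0 43 7c) = 59; tag = H(98 54 6b ac 3d 5c 5c 59) = 51 ← matches
m2: inner = H(f2 3e 01 c6 57 36 36 75 6b 62) = fc; tag = H(98 54 6b ac 3d 5c 5c fc) = f4
m3: inner = H(f2 3e 01 c6 57 36 36 0f 24 71) = 5e; tag = H(98 54 6b ac 3d 5c 5c 5e) = 56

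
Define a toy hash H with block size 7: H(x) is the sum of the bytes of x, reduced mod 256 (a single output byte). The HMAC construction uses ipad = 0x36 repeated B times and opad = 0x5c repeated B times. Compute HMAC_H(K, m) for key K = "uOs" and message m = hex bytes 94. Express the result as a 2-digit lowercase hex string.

48

Key "uOs" = 75 4f 73 is 3 bytes ≤ B = 7; zero-pad to 7 bytes: K' = 75 4f 73 00 00 00 00.
K' ⊕ ipad = 43 79 45 36 36 36 36.  K' ⊕ opad = 29 13 2f 5c 5c 5c 5c.
Inner input = (K'⊕ipad) ∥ m = 43 79 45 36 36 36 36 ∥ 94.
Inner hash: sum = 67+121+69+54+54+54+54+148 = 621; mod 256 = 109 → 6d.
Outer input = (K'⊕opad) ∥ inner = 29 13 2f 5c 5c 5c 5c ∥ 6d.
Outer hash (tag): sum = 41+19+47+92+92+92+92+109 = 584; mod 256 = 72 → 48.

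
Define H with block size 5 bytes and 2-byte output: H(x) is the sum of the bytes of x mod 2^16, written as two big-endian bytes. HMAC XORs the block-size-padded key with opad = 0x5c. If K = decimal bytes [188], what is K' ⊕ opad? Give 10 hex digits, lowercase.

e05c5c5c5c

Key decimal bytes [188] = bc is 1 byte ≤ B = 5; zero-pad to 5 bytes: K' = bc 00 00 00 00.
XOR each byte with 0x5c: bc⊕5c=e0, 00⊕5c=5c, 00⊕5c=5c, 00⊕5c=5c, 00⊕5c=5c.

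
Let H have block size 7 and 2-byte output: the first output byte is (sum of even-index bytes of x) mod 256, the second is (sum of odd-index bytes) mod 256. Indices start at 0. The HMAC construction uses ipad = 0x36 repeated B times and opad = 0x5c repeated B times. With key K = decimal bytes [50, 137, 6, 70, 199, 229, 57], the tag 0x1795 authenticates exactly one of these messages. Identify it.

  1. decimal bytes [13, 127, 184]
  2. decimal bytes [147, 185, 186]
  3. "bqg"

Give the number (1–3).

Key decimal bytes [50, 137, 6, 70, 199, 229, 57] = 32 89 06 46 c7 e5 39 is exactly B = 7 bytes: K' = 32 89 06 46 c7 e5 39.
K' ⊕ ipad = 04 bf 30 70 f1 d3 0f; K' ⊕ opad = 6e d5 5a 1a 9b b9 65.
m1: inner = H(04 bf 30 70 f1 d3 0f 0d 7f b8) = b3 c7; tag = H(6e d5 5a 1a 9b b9 65 b3 c7) = 8f5b
m2: inner = H(04 bf 30 70 f1 d3 0f 93 b9 ba) = ed 4f; tag = H(6e d5 5a 1a 9b b9 65 ed 4f) = 1795 ← matches
m3: inner = H(04 bf 30 70 f1 d3 0f 62 71 67) = a5 cb; tag = H(6e d5 5a 1a 9b b9 65 a5 cb) = 934d

2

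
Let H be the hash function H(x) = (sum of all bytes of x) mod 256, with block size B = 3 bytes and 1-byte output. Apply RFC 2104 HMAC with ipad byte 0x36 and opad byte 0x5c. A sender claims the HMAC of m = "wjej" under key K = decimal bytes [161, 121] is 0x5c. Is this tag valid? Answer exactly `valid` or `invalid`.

Key decimal bytes [161, 121] = a1 79 is 2 bytes ≤ B = 3; zero-pad to 3 bytes: K' = a1 79 00.
K' ⊕ ipad = 97 4f 36; K' ⊕ opad = fd 25 5c.
Inner hash: sum = 151+79+54+119+106+101+106 = 716; mod 256 = 204 → cc.
Outer hash (recomputed tag): sum = 253+37+92+204 = 586; mod 256 = 74 → 4a.
Recomputed tag = 4a; claimed = 5c → mismatch.

invalid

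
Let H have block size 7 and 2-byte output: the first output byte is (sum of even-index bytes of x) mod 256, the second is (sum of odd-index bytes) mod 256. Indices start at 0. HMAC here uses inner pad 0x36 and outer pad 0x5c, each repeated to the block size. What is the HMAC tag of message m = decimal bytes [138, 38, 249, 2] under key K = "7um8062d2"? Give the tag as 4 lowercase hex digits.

Key "7um8062d2" = 37 75 6d 38 30 36 32 64 32 is 9 bytes > B = 7, so hash it first: H(key) = 38 47, then zero-pad to 7 bytes: K' = 38 47 00 00 00 00 00.
K' ⊕ ipad = 0e 71 36 36 36 36 36.  K' ⊕ opad = 64 1b 5c 5c 5c 5c 5c.
Inner input = (K'⊕ipad) ∥ m = 0e 71 36 36 36 36 36 ∥ 8a 26 f9 02.
Inner hash: even-index sum = 216 mod 256 = 216; odd-index sum = 608 mod 256 = 96 → d8 60.
Outer input = (K'⊕opad) ∥ inner = 64 1b 5c 5c 5c 5c 5c ∥ d8 60.
Outer hash (tag): even-index sum = 472 mod 256 = 216; odd-index sum = 427 mod 256 = 171 → d8 ab.

d8ab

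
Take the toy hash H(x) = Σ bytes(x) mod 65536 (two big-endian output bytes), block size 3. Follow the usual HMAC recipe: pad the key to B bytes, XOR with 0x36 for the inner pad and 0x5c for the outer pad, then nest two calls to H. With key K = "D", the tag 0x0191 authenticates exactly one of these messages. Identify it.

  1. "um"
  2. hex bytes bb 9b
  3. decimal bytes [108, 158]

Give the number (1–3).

Key "D" = 44 is 1 byte ≤ B = 3; zero-pad to 3 bytes: K' = 44 00 00.
K' ⊕ ipad = 72 36 36; K' ⊕ opad = 18 5c 5c.
m1: inner = H(72 36 36 75 6d) = 01 c0; tag = H(18 5c 5c 01 c0) = 0191 ← matches
m2: inner = H(72 36 36 bb 9b) = 02 34; tag = H(18 5c 5c 02 34) = 0106
m3: inner = H(72 36 36 6c 9e) = 01 e8; tag = H(18 5c 5c 01 e8) = 01b9

1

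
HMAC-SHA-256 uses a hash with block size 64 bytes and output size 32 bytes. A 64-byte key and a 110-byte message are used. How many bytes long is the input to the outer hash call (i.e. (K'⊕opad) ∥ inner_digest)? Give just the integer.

96

Key is 64 ≤ 64 bytes, zero-padded: |K'| = 64.
Outer input = (K'⊕opad) ∥ H(inner) → 64 + 32 = 96 bytes.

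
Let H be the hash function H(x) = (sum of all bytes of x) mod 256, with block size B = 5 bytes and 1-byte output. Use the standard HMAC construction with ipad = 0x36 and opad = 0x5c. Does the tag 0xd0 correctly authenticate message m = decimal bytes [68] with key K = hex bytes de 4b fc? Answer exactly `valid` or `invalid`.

valid

Key hex bytes de 4b fc is 3 bytes ≤ B = 5; zero-pad to 5 bytes: K' = de 4b fc 00 00.
K' ⊕ ipad = e8 7d ca 36 36; K' ⊕ opad = 82 17 a0 5c 5c.
Inner hash: sum = 232+125+202+54+54+68 = 735; mod 256 = 223 → df.
Outer hash (recomputed tag): sum = 130+23+160+92+92+223 = 720; mod 256 = 208 → d0.
Recomputed tag = d0; claimed = d0 → match.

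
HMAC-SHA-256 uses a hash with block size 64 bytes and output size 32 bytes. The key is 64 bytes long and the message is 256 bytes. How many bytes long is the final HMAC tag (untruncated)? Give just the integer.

32

The tag is one SHA-256 digest: 32 bytes.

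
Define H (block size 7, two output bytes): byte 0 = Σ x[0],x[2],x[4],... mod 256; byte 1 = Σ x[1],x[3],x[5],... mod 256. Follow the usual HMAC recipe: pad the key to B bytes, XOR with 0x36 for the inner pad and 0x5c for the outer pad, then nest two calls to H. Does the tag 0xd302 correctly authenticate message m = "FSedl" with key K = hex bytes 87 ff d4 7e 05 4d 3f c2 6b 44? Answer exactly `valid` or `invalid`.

invalid

Key hex bytes 87 ff d4 7e 05 4d 3f c2 6b 44 is 10 bytes > B = 7, so hash it first: H(key) = 0a d0, then zero-pad to 7 bytes: K' = 0a d0 00 00 00 00 00.
K' ⊕ ipad = 3c e6 36 36 36 36 36; K' ⊕ opad = 56 8c 5c 5c 5c 5c 5c.
Inner hash: even-index sum = 405 mod 256 = 149; odd-index sum = 617 mod 256 = 105 → 95 69.
Outer hash (recomputed tag): even-index sum = 467 mod 256 = 211; odd-index sum = 473 mod 256 = 217 → d3 d9.
Recomputed tag = d3d9; claimed = d302 → mismatch.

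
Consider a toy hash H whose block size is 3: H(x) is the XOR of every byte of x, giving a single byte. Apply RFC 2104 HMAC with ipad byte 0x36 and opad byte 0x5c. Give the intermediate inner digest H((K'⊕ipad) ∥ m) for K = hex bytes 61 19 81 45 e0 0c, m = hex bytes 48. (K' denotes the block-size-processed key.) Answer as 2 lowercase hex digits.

Key hex bytes 61 19 81 45 e0 0c is 6 bytes > B = 3, so hash it first: H(key) = 50, then zero-pad to 3 bytes: K' = 50 00 00.
K' ⊕ ipad = 66 36 36.
Inner input = 66 36 36 ∥ 48.
Inner hash: XOR 66⊕36⊕36⊕48 = 2e.

2e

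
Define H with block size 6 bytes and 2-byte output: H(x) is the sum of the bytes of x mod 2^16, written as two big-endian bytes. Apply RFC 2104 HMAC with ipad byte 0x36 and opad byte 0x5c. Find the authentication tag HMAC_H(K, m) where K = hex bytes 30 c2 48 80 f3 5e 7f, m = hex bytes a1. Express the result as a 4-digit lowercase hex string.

Key hex bytes 30 c2 48 80 f3 5e 7f is 7 bytes > B = 6, so hash it first: H(key) = 03 8a, then zero-pad to 6 bytes: K' = 03 8a 00 00 00 00.
K' ⊕ ipad = 35 bc 36 36 36 36.  K' ⊕ opad = 5f d6 5c 5c 5c 5c.
Inner input = (K'⊕ipad) ∥ m = 35 bc 36 36 36 36 ∥ a1.
Inner hash: sum = 53+188+54+54+54+54+161 = 618 → 02 6a.
Outer input = (K'⊕opad) ∥ inner = 5f d6 5c 5c 5c 5c ∥ 02 6a.
Outer hash (tag): sum = 95+214+92+92+92+92+2+106 = 785 → 03 11.

0311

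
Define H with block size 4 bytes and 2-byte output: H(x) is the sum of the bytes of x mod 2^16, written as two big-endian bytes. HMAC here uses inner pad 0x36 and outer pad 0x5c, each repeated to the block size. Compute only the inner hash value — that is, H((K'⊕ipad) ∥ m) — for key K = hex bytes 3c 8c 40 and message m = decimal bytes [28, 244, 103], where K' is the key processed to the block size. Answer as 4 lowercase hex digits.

Key hex bytes 3c 8c 40 is 3 bytes ≤ B = 4; zero-pad to 4 bytes: K' = 3c 8c 40 00.
K' ⊕ ipad = 0a ba 76 36.
Inner input = 0a ba 76 36 ∥ 1c f4 67.
Inner hash: sum = 10+186+118+54+28+244+103 = 743 → 02 e7.

02e7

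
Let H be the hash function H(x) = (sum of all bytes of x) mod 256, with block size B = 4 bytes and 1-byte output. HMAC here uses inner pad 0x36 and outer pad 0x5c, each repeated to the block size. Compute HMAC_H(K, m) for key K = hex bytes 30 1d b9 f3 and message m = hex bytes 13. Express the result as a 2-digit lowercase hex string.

d9

Key hex bytes 30 1d b9 f3 is exactly B = 4 bytes: K' = 30 1d b9 f3.
K' ⊕ ipad = 06 2b 8f c5.  K' ⊕ opad = 6c 41 e5 af.
Inner input = (K'⊕ipad) ∥ m = 06 2b 8f c5 ∥ 13.
Inner hash: sum = 6+43+143+197+19 = 408; mod 256 = 152 → 98.
Outer input = (K'⊕opad) ∥ inner = 6c 41 e5 af ∥ 98.
Outer hash (tag): sum = 108+65+229+175+152 = 729; mod 256 = 217 → d9.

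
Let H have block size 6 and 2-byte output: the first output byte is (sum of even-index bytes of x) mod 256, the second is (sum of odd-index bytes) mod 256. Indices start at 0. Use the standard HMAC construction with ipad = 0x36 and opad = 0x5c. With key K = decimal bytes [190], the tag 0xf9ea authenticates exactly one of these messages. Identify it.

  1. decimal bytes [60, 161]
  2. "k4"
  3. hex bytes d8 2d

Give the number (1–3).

2

Key decimal bytes [190] = be is 1 byte ≤ B = 6; zero-pad to 6 bytes: K' = be 00 00 00 00 00.
K' ⊕ ipad = 88 36 36 36 36 36; K' ⊕ opad = e2 5c 5c 5c 5c 5c.
m1: inner = H(88 36 36 36 36 36 3c a1) = 30 43; tag = H(e2 5c 5c 5c 5c 5c 30 43) = ca57
m2: inner = H(88 36 36 36 36 36 6b 34) = 5f d6; tag = H(e2 5c 5c 5c 5c 5c 5f d6) = f9ea ← matches
m3: inner = H(88 36 36 36 36 36 d8 2d) = cc cf; tag = H(e2 5c 5c 5c 5c 5c cc cf) = 66e3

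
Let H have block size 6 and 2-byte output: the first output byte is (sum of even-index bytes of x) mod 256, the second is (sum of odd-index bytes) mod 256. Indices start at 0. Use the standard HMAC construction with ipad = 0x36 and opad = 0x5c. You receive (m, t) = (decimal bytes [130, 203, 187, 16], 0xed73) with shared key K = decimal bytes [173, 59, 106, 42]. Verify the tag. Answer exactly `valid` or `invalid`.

Key decimal bytes [173, 59, 106, 42] = ad 3b 6a 2a is 4 bytes ≤ B = 6; zero-pad to 6 bytes: K' = ad 3b 6a 2a 00 00.
K' ⊕ ipad = 9b 0d 5c 1c 36 36; K' ⊕ opad = f1 67 36 76 5c 5c.
Inner hash: even-index sum = 618 mod 256 = 106; odd-index sum = 314 mod 256 = 58 → 6a 3a.
Outer hash (recomputed tag): even-index sum = 493 mod 256 = 237; odd-index sum = 371 mod 256 = 115 → ed 73.
Recomputed tag = ed73; claimed = ed73 → match.

valid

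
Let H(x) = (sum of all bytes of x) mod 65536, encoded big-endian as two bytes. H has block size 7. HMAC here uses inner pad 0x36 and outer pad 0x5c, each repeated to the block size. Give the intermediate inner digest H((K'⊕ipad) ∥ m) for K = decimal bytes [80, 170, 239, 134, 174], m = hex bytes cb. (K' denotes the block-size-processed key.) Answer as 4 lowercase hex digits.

045a

Key decimal bytes [80, 170, 239, 134, 174] = 50 aa ef 86 ae is 5 bytes ≤ B = 7; zero-pad to 7 bytes: K' = 50 aa ef 86 ae 00 00.
K' ⊕ ipad = 66 9c d9 b0 98 36 36.
Inner input = 66 9c d9 b0 98 36 36 ∥ cb.
Inner hash: sum = 102+156+217+176+152+54+54+203 = 1114 → 04 5a.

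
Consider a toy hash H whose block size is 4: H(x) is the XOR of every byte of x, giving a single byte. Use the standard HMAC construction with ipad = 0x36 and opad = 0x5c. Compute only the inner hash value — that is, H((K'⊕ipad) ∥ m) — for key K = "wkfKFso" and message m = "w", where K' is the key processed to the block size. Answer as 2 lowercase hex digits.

1c

Key "wkfKFso" = 77 6b 66 4b 46 73 6f is 7 bytes > B = 4, so hash it first: H(key) = 6b, then zero-pad to 4 bytes: K' = 6b 00 00 00.
K' ⊕ ipad = 5d 36 36 36.
Inner input = 5d 36 36 36 ∥ 77.
Inner hash: XOR 5d⊕36⊕36⊕36⊕77 = 1c.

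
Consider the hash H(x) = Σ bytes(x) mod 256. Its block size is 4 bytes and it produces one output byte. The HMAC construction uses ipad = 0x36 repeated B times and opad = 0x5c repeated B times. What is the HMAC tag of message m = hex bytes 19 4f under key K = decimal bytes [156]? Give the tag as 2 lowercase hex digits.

Key decimal bytes [156] = 9c is 1 byte ≤ B = 4; zero-pad to 4 bytes: K' = 9c 00 00 00.
K' ⊕ ipad = aa 36 36 36.  K' ⊕ opad = c0 5c 5c 5c.
Inner input = (K'⊕ipad) ∥ m = aa 36 36 36 ∥ 19 4f.
Inner hash: sum = 170+54+54+54+25+79 = 436; mod 256 = 180 → b4.
Outer input = (K'⊕opad) ∥ inner = c0 5c 5c 5c ∥ b4.
Outer hash (tag): sum = 192+92+92+92+180 = 648; mod 256 = 136 → 88.

88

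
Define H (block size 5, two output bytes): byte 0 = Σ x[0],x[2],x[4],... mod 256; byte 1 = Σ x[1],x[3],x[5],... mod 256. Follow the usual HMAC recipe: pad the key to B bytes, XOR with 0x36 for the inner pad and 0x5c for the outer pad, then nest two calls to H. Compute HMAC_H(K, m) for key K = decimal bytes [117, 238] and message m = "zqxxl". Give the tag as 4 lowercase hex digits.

4da6

Key decimal bytes [117, 238] = 75 ee is 2 bytes ≤ B = 5; zero-pad to 5 bytes: K' = 75 ee 00 00 00.
K' ⊕ ipad = 43 d8 36 36 36.  K' ⊕ opad = 29 b2 5c 5c 5c.
Inner input = (K'⊕ipad) ∥ m = 43 d8 36 36 36 ∥ 7a 71 78 78 6c.
Inner hash: even-index sum = 408 mod 256 = 152; odd-index sum = 620 mod 256 = 108 → 98 6c.
Outer input = (K'⊕opad) ∥ inner = 29 b2 5c 5c 5c ∥ 98 6c.
Outer hash (tag): even-index sum = 333 mod 256 = 77; odd-index sum = 422 mod 256 = 166 → 4d a6.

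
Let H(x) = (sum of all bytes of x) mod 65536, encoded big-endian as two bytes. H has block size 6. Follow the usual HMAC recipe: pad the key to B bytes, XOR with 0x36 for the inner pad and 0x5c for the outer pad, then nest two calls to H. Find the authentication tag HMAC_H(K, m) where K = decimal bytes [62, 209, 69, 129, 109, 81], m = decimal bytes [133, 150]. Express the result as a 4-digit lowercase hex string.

Key decimal bytes [62, 209, 69, 129, 109, 81] = 3e d1 45 81 6d 51 is exactly B = 6 bytes: K' = 3e d1 45 81 6d 51.
K' ⊕ ipad = 08 e7 73 b7 5b 67.  K' ⊕ opad = 62 8d 19 dd 31 0d.
Inner input = (K'⊕ipad) ∥ m = 08 e7 73 b7 5b 67 ∥ 85 96.
Inner hash: sum = 8+231+115+183+91+103+133+150 = 1014 → 03 f6.
Outer input = (K'⊕opad) ∥ inner = 62 8d 19 dd 31 0d ∥ 03 f6.
Outer hash (tag): sum = 98+141+25+221+49+13+3+246 = 796 → 03 1c.

031c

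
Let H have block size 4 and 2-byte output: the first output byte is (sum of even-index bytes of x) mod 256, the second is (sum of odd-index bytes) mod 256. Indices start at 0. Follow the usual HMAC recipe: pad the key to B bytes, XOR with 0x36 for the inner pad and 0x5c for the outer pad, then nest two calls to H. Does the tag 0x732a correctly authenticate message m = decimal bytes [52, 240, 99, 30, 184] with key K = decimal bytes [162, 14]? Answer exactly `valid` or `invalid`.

Key decimal bytes [162, 14] = a2 0e is 2 bytes ≤ B = 4; zero-pad to 4 bytes: K' = a2 0e 00 00.
K' ⊕ ipad = 94 38 36 36; K' ⊕ opad = fe 52 5c 5c.
Inner hash: even-index sum = 537 mod 256 = 25; odd-index sum = 380 mod 256 = 124 → 19 7c.
Outer hash (recomputed tag): even-index sum = 371 mod 256 = 115; odd-index sum = 298 mod 256 = 42 → 73 2a.
Recomputed tag = 732a; claimed = 732a → match.

valid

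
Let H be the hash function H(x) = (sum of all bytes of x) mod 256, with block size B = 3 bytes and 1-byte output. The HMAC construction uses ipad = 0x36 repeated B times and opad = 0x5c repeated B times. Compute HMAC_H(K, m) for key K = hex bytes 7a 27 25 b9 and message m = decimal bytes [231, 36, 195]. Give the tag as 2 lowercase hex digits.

Key hex bytes 7a 27 25 b9 is 4 bytes > B = 3, so hash it first: H(key) = 7f, then zero-pad to 3 bytes: K' = 7f 00 00.
K' ⊕ ipad = 49 36 36.  K' ⊕ opad = 23 5c 5c.
Inner input = (K'⊕ipad) ∥ m = 49 36 36 ∥ e7 24 c3.
Inner hash: sum = 73+54+54+231+36+195 = 643; mod 256 = 131 → 83.
Outer input = (K'⊕opad) ∥ inner = 23 5c 5c ∥ 83.
Outer hash (tag): sum = 35+92+92+131 = 350; mod 256 = 94 → 5e.

5e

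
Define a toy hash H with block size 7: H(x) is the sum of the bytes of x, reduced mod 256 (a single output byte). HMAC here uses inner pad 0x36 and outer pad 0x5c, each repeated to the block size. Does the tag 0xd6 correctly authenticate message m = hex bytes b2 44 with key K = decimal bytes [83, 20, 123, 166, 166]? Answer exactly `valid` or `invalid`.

Key decimal bytes [83, 20, 123, 166, 166] = 53 14 7b a6 a6 is 5 bytes ≤ B = 7; zero-pad to 7 bytes: K' = 53 14 7b a6 a6 00 00.
K' ⊕ ipad = 65 22 4d 90 90 36 36; K' ⊕ opad = 0f 48 27 fa fa 5c 5c.
Inner hash: sum = 101+34+77+144+144+54+54+178+68 = 854; mod 256 = 86 → 56.
Outer hash (recomputed tag): sum = 15+72+39+250+250+92+92+86 = 896; mod 256 = 128 → 80.
Recomputed tag = 80; claimed = d6 → mismatch.

invalid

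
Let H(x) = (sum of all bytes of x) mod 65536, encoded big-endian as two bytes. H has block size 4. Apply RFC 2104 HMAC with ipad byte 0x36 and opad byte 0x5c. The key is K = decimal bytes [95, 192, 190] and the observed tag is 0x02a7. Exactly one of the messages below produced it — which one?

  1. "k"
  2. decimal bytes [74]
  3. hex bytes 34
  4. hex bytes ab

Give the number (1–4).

4

Key decimal bytes [95, 192, 190] = 5f c0 be is 3 bytes ≤ B = 4; zero-pad to 4 bytes: K' = 5f c0 be 00.
K' ⊕ ipad = 69 f6 88 36; K' ⊕ opad = 03 9c e2 5c.
m1: inner = H(69 f6 88 36 6b) = 02 88; tag = H(03 9c e2 5c 02 88) = 0267
m2: inner = H(69 f6 88 36 4a) = 02 67; tag = H(03 9c e2 5c 02 67) = 0246
m3: inner = H(69 f6 88 36 34) = 02 51; tag = H(03 9c e2 5c 02 51) = 0230
m4: inner = H(69 f6 88 36 ab) = 02 c8; tag = H(03 9c e2 5c 02 c8) = 02a7 ← matches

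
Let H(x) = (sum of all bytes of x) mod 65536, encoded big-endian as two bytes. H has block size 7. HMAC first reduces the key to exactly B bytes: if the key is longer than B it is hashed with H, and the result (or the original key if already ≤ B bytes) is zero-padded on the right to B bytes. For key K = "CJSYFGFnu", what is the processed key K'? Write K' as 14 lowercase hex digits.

02ef0000000000

|K| = 9 > B = 7, so first hash the key.
H(K): sum = 67+74+83+89+70+71+70+110+117 = 751 → 02 ef.
Zero-pad H(K) = 02 ef to 7 bytes: K' = 02 ef 00 00 00 00 00.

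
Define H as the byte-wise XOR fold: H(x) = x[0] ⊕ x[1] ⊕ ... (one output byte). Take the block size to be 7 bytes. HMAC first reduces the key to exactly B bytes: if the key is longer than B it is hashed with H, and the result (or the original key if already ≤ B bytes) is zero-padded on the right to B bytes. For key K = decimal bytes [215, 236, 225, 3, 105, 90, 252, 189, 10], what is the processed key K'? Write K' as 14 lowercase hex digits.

|K| = 9 > B = 7, so first hash the key.
H(K): XOR d7⊕ec⊕e1⊕03⊕69⊕5a⊕fc⊕bd⊕0a = a1.
Zero-pad H(K) = a1 to 7 bytes: K' = a1 00 00 00 00 00 00.

a1000000000000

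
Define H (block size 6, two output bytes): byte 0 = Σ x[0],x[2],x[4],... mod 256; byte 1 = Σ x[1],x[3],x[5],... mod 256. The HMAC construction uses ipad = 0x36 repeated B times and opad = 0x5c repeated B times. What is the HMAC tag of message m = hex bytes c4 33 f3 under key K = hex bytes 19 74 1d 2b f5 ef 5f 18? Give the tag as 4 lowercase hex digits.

6de1

Key hex bytes 19 74 1d 2b f5 ef 5f 18 is 8 bytes > B = 6, so hash it first: H(key) = 8a a6, then zero-pad to 6 bytes: K' = 8a a6 00 00 00 00.
K' ⊕ ipad = bc 90 36 36 36 36.  K' ⊕ opad = d6 fa 5c 5c 5c 5c.
Inner input = (K'⊕ipad) ∥ m = bc 90 36 36 36 36 ∥ c4 33 f3.
Inner hash: even-index sum = 735 mod 256 = 223; odd-index sum = 303 mod 256 = 47 → df 2f.
Outer input = (K'⊕opad) ∥ inner = d6 fa 5c 5c 5c 5c ∥ df 2f.
Outer hash (tag): even-index sum = 621 mod 256 = 109; odd-index sum = 481 mod 256 = 225 → 6d e1.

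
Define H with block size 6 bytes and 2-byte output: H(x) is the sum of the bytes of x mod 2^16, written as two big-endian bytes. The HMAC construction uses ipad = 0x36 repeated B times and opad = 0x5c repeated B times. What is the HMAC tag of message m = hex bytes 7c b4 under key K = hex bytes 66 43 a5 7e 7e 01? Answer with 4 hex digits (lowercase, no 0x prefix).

Key hex bytes 66 43 a5 7e 7e 01 is exactly B = 6 bytes: K' = 66 43 a5 7e 7e 01.
K' ⊕ ipad = 50 75 93 48 48 37.  K' ⊕ opad = 3a 1f f9 22 22 5d.
Inner input = (K'⊕ipad) ∥ m = 50 75 93 48 48 37 ∥ 7c b4.
Inner hash: sum = 80+117+147+72+72+55+124+180 = 847 → 03 4f.
Outer input = (K'⊕opad) ∥ inner = 3a 1f f9 22 22 5d ∥ 03 4f.
Outer hash (tag): sum = 58+31+249+34+34+93+3+79 = 581 → 02 45.

0245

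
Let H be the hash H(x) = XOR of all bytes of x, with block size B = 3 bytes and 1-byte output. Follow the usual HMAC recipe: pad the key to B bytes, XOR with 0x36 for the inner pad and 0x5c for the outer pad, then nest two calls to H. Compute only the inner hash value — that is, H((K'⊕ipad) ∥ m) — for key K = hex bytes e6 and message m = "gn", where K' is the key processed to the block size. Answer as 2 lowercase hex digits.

Key hex bytes e6 is 1 byte ≤ B = 3; zero-pad to 3 bytes: K' = e6 00 00.
K' ⊕ ipad = d0 36 36.
Inner input = d0 36 36 ∥ 67 6e.
Inner hash: XOR d0⊕36⊕36⊕67⊕6e = d9.

d9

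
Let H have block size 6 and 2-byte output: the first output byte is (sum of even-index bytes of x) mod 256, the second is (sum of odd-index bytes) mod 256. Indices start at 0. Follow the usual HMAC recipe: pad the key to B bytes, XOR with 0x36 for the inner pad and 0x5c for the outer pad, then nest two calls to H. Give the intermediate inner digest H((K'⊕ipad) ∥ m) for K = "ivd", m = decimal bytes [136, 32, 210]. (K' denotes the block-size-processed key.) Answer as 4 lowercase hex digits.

41cc

Key "ivd" = 69 76 64 is 3 bytes ≤ B = 6; zero-pad to 6 bytes: K' = 69 76 64 00 00 00.
K' ⊕ ipad = 5f 40 52 36 36 36.
Inner input = 5f 40 52 36 36 36 ∥ 88 20 d2.
Inner hash: even-index sum = 577 mod 256 = 65; odd-index sum = 204 mod 256 = 204 → 41 cc.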